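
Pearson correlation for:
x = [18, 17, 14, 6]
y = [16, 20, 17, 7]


n=4, Σx=55, Σy=60, Σxy=908, Σx²=845, Σy²=994
r = (4×908 - 55×60)/√((4×845 - 55²)(4×994 - 60²))
= 332/√(355×376) = 332/√133480 ≈ 332/365.3491 ≈ 0.9087

r ≈ 0.9087


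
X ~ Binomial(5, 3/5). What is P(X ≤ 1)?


P(X ≤ 1) = Σ P(X=i) for i=0..1
P(X=0) = 32/3125
P(X=1) = 48/625
Sum = 272/3125

P(X ≤ 1) = 272/3125 ≈ 8.70%


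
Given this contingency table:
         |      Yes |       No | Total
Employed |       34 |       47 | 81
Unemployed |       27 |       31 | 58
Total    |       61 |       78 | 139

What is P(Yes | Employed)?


P(Yes | Employed) = 34/(34+47) = 34/81

P(Yes|Employed) = 34/81 ≈ 41.98%


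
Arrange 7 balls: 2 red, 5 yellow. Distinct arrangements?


7!/(2!×5!) = 21

21


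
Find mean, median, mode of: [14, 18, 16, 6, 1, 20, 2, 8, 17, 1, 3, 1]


Sorted: [1, 1, 1, 2, 3, 6, 8, 14, 16, 17, 18, 20]
Mean = 107/12
Median = 7
Freq: {14: 1, 18: 1, 16: 1, 6: 1, 1: 3, 20: 1, 2: 1, 8: 1, 17: 1, 3: 1}
Mode: [1]

Mean=107/12, Median=7, Mode=1


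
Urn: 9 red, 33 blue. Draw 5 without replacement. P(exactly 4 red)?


Hypergeometric: C(9,4)×C(33,1)/C(42,5)
= 126×33/850668 = 99/20254

P(X=4) = 99/20254 ≈ 0.49%


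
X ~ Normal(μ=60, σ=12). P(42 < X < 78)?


z₁=(42-60)/12=-1.5, z₂=(78-60)/12=1.5
P = Φ(1.5) - Φ(-1.5) = 0.933193 - 0.066807 = 0.866386 ≈ 0.8664

P(42 < X < 78) ≈ 0.8664


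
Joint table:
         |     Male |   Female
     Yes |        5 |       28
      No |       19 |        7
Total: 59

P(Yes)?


P(Yes) = (5+28)/59 = 33/59

P(Yes) = 33/59 ≈ 55.93%


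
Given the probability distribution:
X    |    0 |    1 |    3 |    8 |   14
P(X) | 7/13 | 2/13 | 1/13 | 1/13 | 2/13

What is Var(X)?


E[X] = 41/13
E[X²] = 467/13
Var(X) = E[X²] - (E[X])² = 467/13 - 1681/169 = 4390/169

Var(X) = 4390/169 ≈ 25.9763


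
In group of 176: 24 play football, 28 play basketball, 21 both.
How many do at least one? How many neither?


|A∪B| = 24+28-21 = 31
Neither = 176-31 = 145

At least one: 31; Neither: 145


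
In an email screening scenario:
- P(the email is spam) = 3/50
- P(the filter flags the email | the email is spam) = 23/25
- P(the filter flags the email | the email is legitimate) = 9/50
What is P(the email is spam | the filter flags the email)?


Using Bayes' theorem:
P(A|B) = P(B|A)·P(A) / P(B)

P(the filter flags the email) = 23/25 × 3/50 + 9/50 × 47/50
= 69/1250 + 423/2500 = 561/2500

P(the email is spam|the filter flags the email) = (69/1250) / (561/2500) = 46/187

P(the email is spam|the filter flags the email) = 46/187 ≈ 24.60%


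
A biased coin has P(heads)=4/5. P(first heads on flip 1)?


Geometric: P(X=1) = (1-p)^(k-1)×p = (1/5)^0×4/5 = 4/5

P(X=1) = 4/5 ≈ 80.00%


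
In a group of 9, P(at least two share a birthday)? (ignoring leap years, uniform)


P(all different) = Π(365-i)/365 for i=0..8
= 0.905376
P(match) = 1 - 0.905376 = 0.094624

P ≈ 0.0946 ≈ 9.46%


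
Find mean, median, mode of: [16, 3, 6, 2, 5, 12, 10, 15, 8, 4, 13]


Sorted: [2, 3, 4, 5, 6, 8, 10, 12, 13, 15, 16]
Mean = 94/11
Median = 8
Freq: {16: 1, 3: 1, 6: 1, 2: 1, 5: 1, 12: 1, 10: 1, 15: 1, 8: 1, 4: 1, 13: 1}
Mode: No mode

Mean=94/11, Median=8, Mode=No mode


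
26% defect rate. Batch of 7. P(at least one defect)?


P(all good) = (37/50)^7 = 94931877133/781250000000
P(≥1 defect) = 686318122867/781250000000

P = 686318122867/781250000000 ≈ 87.85%


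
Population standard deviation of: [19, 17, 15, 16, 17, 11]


Mean = 95/6
  (19-95/6)²=361/36
  (17-95/6)²=49/36
  (15-95/6)²=25/36
  (16-95/6)²=1/36
  (17-95/6)²=49/36
  (11-95/6)²=841/36
Σ(x-μ)² = 221/6
σ² = (221/6)/6 = 221/36

σ = √(221/36) ≈ 2.4777


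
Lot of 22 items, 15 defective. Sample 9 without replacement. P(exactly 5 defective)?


Hypergeometric: C(15,5)×C(7,4)/C(22,9)
= 3003×35/497420 = 273/1292

P(X=5) = 273/1292 ≈ 21.13%


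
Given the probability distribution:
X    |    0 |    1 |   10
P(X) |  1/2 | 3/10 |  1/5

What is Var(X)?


E[X] = 23/10
E[X²] = 203/10
Var(X) = E[X²] - (E[X])² = 203/10 - 529/100 = 1501/100

Var(X) = 1501/100 ≈ 15.0100


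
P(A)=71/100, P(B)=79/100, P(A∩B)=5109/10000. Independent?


P(A)×P(B) = 5609/10000
P(A∩B) = 5109/10000
Not equal → NOT independent

No, not independent


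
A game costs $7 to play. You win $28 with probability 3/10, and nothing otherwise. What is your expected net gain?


E[gain] = (28-7)×3/10 + (-7)×7/10
= 63/10 - 49/10 = 7/5

Expected net gain = $7/5 ≈ $1.40


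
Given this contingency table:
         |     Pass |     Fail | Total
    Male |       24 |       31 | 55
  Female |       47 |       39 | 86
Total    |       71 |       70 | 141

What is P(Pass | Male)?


P(Pass | Male) = 24/(24+31) = 24/55

P(Pass|Male) = 24/55 ≈ 43.64%


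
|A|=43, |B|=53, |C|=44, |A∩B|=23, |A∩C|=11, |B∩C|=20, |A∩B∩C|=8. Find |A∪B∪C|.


|A∪B∪C| = 43+53+44-23-11-20+8 = 94

|A∪B∪C| = 94


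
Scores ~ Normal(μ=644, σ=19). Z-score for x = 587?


z = (x - μ)/σ = (587 - 644)/19 = -3.0

z = -3.0


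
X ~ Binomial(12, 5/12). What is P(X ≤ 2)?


P(X ≤ 2) = Σ P(X=i) for i=0..2
P(X=0) = 13841287201/8916100448256
P(X=1) = 9886633715/743008370688
P(X=2) = 77680693475/1486016741376
Sum = 598565052631/8916100448256

P(X ≤ 2) = 598565052631/8916100448256 ≈ 6.71%


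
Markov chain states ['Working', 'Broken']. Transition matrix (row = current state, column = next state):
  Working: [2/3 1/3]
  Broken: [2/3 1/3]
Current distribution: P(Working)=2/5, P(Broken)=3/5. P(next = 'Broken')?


P(next=Broken) = Σᵢ P(now=i)×P(i→Broken)
= 2/5×1/3 + 3/5×1/3
= 2/15 + 1/5 = 1/3

P = 1/3 ≈ 0.3333


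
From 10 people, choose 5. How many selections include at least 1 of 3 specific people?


Complement: C(10,5) - C(7,5) = 252 - 21 = 231

231


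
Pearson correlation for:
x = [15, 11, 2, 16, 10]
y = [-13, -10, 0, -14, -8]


n=5, Σx=54, Σy=-45, Σxy=-609, Σx²=706, Σy²=529
r = (5×(-609) - 54×(-45))/√((5×706 - 54²)(5×529 - (-45)²))
= -615/√(614×620) = -615/√380680 ≈ -615/616.9927 ≈ -0.9968

r ≈ -0.9968


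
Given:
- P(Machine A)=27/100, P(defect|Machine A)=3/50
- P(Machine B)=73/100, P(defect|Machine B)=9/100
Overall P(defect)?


P(B) = Σ P(B|Aᵢ)×P(Aᵢ)
  3/50×27/100 = 81/5000
  9/100×73/100 = 657/10000
Sum = 819/10000

P(defect) = 819/10000 ≈ 8.19%


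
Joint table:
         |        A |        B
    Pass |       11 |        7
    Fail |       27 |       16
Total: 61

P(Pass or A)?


P(Pass∨A) = P(Pass) + P(A) - P(Pass∧A)
= (18 + 38 - 11)/61 = 45/61

P = 45/61 ≈ 73.77%


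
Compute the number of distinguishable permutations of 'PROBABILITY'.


Letters: 11, freq: {'P': 1, 'R': 1, 'O': 1, 'B': 2, 'A': 1, 'I': 2, 'L': 1, 'T': 1, 'Y': 1}
11!/(1!×1!×1!×2!×1!×2!×1!×1!×1!) = 39916800/4 = 9979200

9979200


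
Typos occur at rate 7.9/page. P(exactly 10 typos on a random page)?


Poisson(λ=7.9): P(X=10) = e^(-λ)×λ^k/k!
= e^(-7.9) × 7.9^10 / 10!
≈ 0.0003707435405 × 946827608.263 / 3628800 ≈ 0.096735

P(X=10) ≈ 0.096735 ≈ 9.67%


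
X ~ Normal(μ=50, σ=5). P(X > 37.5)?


z = (37.5-50)/5 = -2.5
P(X > 37.5) = 1 - P(Z ≤ -2.5) = 1 - 0.0062 = 0.9938

P(X > 37.5) ≈ 0.9938


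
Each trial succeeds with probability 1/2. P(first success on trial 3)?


Geometric: P(X=3) = (1-p)^(k-1)×p = (1/2)^2×1/2 = 1/8

P(X=3) = 1/8 ≈ 12.50%


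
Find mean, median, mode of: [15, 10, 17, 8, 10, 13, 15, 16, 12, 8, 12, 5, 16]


Sorted: [5, 8, 8, 10, 10, 12, 12, 13, 15, 15, 16, 16, 17]
Mean = 157/13
Median = 12
Freq: {15: 2, 10: 2, 17: 1, 8: 2, 13: 1, 16: 2, 12: 2, 5: 1}
Mode: [8, 10, 12, 15, 16]

Mean=157/13, Median=12, Mode=[8, 10, 12, 15, 16]


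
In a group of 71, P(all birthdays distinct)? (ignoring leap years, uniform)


P(all different) = Π(365-i)/365 for i=0..70
= (365/365)×(364/365)×...×(295/365)
= 0.000679

P ≈ 0.0007 ≈ 0.07%


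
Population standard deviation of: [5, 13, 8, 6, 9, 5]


Mean = 46/6 = 23/3
  (5-23/3)²=64/9
  (13-23/3)²=256/9
  (8-23/3)²=1/9
  (6-23/3)²=25/9
  (9-23/3)²=16/9
  (5-23/3)²=64/9
Σ(x-μ)² = 142/3
σ² = (142/3)/6 = 71/9

σ = √(71/9) ≈ 2.8087


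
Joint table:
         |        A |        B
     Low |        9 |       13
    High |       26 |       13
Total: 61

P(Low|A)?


P(Low|A) = 9/(9+26) = 9/35

P = 9/35 ≈ 25.71%


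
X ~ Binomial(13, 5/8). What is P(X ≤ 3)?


P(X ≤ 3) = Σ P(X=i) for i=0..3
P(X=0) = 1594323/549755813888
P(X=1) = 34543665/549755813888
P(X=2) = 172718325/274877906944
P(X=3) = 1055500875/274877906944
Sum = 623144097/137438953472

P(X ≤ 3) = 623144097/137438953472 ≈ 0.45%


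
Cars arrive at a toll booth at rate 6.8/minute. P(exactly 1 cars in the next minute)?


Poisson(λ=6.8): P(X=1) = e^(-λ)×λ^k/k!
= e^(-6.8) × 6.8^1 / 1!
≈ 0.001113775148 × 6.8 / 1 ≈ 0.007574

P(X=1) ≈ 0.007574 ≈ 0.76%


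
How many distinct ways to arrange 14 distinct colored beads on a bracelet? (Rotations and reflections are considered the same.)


Free circular arrangements: rotations and reflections both identified.
(n-1)!/2 = 13!/2 = 6227020800/2 = 3113510400

3113510400


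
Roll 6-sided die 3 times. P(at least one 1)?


P(no 1)^3 = (5/6)^3 = 125/216
P(≥1) = 1 - 125/216 = 91/216

P = 91/216 ≈ 42.13%


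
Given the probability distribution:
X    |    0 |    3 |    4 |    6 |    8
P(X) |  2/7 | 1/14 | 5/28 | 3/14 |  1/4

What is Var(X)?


E[X] = 59/14
E[X²] = 381/14
Var(X) = E[X²] - (E[X])² = 381/14 - 3481/196 = 1853/196

Var(X) = 1853/196 ≈ 9.4541


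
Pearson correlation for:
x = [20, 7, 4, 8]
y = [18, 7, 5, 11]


n=4, Σx=39, Σy=41, Σxy=517, Σx²=529, Σy²=519
r = (4×517 - 39×41)/√((4×529 - 39²)(4×519 - 41²))
= 469/√(595×395) = 469/√235025 ≈ 469/484.7938 ≈ 0.9674

r ≈ 0.9674


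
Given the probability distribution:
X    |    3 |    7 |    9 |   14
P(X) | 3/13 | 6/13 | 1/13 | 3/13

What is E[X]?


E[X] = Σ x·P(X=x)
= (3)×(3/13) + (7)×(6/13) + (9)×(1/13) + (14)×(3/13)
= 102/13

E[X] = 102/13


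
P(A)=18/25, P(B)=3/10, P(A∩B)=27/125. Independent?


P(A)×P(B) = 27/125
P(A∩B) = 27/125
Equal ✓ → Independent

Yes, independent


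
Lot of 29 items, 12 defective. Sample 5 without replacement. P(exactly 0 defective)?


Hypergeometric: C(12,0)×C(17,5)/C(29,5)
= 1×6188/118755 = 68/1305

P(X=0) = 68/1305 ≈ 5.21%


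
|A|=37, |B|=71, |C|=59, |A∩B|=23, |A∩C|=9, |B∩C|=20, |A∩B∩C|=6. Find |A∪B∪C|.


|A∪B∪C| = 37+71+59-23-9-20+6 = 121

|A∪B∪C| = 121


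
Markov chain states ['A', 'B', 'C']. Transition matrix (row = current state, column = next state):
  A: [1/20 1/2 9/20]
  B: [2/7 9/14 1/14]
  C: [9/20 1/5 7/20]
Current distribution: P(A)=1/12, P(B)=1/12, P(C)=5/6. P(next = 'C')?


P(next=C) = Σᵢ P(now=i)×P(i→C)
= 1/12×9/20 + 1/12×1/14 + 5/6×7/20
= 3/80 + 1/168 + 7/24 = 563/1680

P = 563/1680 ≈ 0.3351


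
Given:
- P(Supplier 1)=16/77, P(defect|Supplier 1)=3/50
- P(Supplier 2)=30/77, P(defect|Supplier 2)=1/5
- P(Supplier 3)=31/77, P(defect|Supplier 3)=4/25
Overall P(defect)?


P(B) = Σ P(B|Aᵢ)×P(Aᵢ)
  3/50×16/77 = 24/1925
  1/5×30/77 = 6/77
  4/25×31/77 = 124/1925
Sum = 298/1925

P(defect) = 298/1925 ≈ 15.48%


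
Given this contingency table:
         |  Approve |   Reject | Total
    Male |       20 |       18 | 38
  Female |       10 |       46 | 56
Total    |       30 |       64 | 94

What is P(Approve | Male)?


P(Approve | Male) = 20/(20+18) = 20/38 = 10/19

P(Approve|Male) = 10/19 ≈ 52.63%


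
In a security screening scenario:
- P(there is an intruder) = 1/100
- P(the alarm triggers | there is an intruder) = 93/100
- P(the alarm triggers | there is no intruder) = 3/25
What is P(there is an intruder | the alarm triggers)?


Using Bayes' theorem:
P(A|B) = P(B|A)·P(A) / P(B)

P(the alarm triggers) = 93/100 × 1/100 + 3/25 × 99/100
= 93/10000 + 297/2500 = 1281/10000

P(there is an intruder|the alarm triggers) = (93/10000) / (1281/10000) = 31/427

P(there is an intruder|the alarm triggers) = 31/427 ≈ 7.26%


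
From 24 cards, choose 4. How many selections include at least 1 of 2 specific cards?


Complement: C(24,4) - C(22,4) = 10626 - 7315 = 3311

3311


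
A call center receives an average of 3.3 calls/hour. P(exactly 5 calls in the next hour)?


Poisson(λ=3.3): P(X=5) = e^(-λ)×λ^k/k!
= e^(-3.3) × 3.3^5 / 5!
≈ 0.0368831674 × 391.35393 / 120 ≈ 0.120286

P(X=5) ≈ 0.120286 ≈ 12.03%


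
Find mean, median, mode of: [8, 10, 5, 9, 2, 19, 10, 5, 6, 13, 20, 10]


Sorted: [2, 5, 5, 6, 8, 9, 10, 10, 10, 13, 19, 20]
Mean = 117/12 = 39/4
Median = 19/2
Freq: {8: 1, 10: 3, 5: 2, 9: 1, 2: 1, 19: 1, 6: 1, 13: 1, 20: 1}
Mode: [10]

Mean=39/4, Median=19/2, Mode=10


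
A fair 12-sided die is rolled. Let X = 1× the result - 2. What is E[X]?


E[die] = (1+12)/2 = 13/2
E[X] = 1×13/2 - 2 = 9/2

E[X] = 9/2


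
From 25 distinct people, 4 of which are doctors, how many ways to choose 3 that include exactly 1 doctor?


Choose 1 of the 4 doctors and 2 of the other 21 people:
C(4,1)×C(21,2) = 4×210 = 840

840


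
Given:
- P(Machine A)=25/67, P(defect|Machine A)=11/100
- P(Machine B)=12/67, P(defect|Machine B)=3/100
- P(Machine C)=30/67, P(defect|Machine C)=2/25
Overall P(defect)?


P(B) = Σ P(B|Aᵢ)×P(Aᵢ)
  11/100×25/67 = 11/268
  3/100×12/67 = 9/1675
  2/25×30/67 = 12/335
Sum = 551/6700

P(defect) = 551/6700 ≈ 8.22%


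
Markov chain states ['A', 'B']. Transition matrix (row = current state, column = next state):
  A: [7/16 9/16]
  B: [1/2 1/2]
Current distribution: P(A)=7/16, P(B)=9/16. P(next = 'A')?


P(next=A) = Σᵢ P(now=i)×P(i→A)
= 7/16×7/16 + 9/16×1/2
= 49/256 + 9/32 = 121/256

P = 121/256 ≈ 0.4727


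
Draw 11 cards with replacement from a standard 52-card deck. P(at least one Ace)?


P(not a Ace) = 48/52 = 12/13
P(none in 11 draws) = (12/13)^11 = 743008370688/1792160394037
P(≥1 Ace) = 1 - 743008370688/1792160394037 = 1049152023349/1792160394037

P = 1049152023349/1792160394037 ≈ 58.54%


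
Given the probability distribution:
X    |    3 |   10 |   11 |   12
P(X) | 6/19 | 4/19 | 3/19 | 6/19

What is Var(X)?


E[X] = 163/19
E[X²] = 1681/19
Var(X) = E[X²] - (E[X])² = 1681/19 - 26569/361 = 5370/361

Var(X) = 5370/361 ≈ 14.8753


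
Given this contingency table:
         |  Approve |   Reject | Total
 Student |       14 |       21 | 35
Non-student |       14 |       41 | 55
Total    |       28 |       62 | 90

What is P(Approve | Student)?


P(Approve | Student) = 14/(14+21) = 14/35 = 2/5

P(Approve|Student) = 2/5 ≈ 40.00%


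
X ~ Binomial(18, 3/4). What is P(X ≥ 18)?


P(X ≥ 18) = Σ P(X=i) for i=18..18
P(X=18) = 387420489/68719476736
Sum = 387420489/68719476736

P(X ≥ 18) = 387420489/68719476736 ≈ 0.56%


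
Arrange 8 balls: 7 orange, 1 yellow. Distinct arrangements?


8!/(7!×1!) = 8

8


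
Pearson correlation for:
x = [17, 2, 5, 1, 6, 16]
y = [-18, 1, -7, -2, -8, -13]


n=6, Σx=47, Σy=-47, Σxy=-597, Σx²=611, Σy²=611
r = (6×(-597) - 47×(-47))/√((6×611 - 47²)(6×611 - (-47)²))
= -1373/√(1457×1457) = -1373/√2122849 ≈ -1373/1457.0000 ≈ -0.9423

r ≈ -0.9423


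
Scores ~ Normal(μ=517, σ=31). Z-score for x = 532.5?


z = (x - μ)/σ = (532.5 - 517)/31 = 0.5

z = 0.5


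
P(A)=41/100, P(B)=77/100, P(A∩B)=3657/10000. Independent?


P(A)×P(B) = 3157/10000
P(A∩B) = 3657/10000
Not equal → NOT independent

No, not independent


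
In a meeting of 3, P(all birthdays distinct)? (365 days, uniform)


P(all different) = Π(365-i)/365 for i=0..2
= (365/365)×(364/365)×...×(363/365)
= 0.991796

P ≈ 0.9918 ≈ 99.18%


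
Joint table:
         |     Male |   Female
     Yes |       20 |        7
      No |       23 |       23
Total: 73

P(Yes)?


P(Yes) = (20+7)/73 = 27/73

P(Yes) = 27/73 ≈ 36.99%


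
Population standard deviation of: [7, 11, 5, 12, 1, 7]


Mean = 43/6
  (7-43/6)²=1/36
  (11-43/6)²=529/36
  (5-43/6)²=169/36
  (12-43/6)²=841/36
  (1-43/6)²=1369/36
  (7-43/6)²=1/36
Σ(x-μ)² = 485/6
σ² = (485/6)/6 = 485/36

σ = √(485/36) ≈ 3.6705


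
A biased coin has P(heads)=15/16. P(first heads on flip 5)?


Geometric: P(X=5) = (1-p)^(k-1)×p = (1/16)^4×15/16 = 15/1048576

P(X=5) = 15/1048576 ≈ 0.00%


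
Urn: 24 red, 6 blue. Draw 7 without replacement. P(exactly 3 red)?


Hypergeometric: C(24,3)×C(6,4)/C(30,7)
= 2024×15/2035800 = 253/16965

P(X=3) = 253/16965 ≈ 1.49%


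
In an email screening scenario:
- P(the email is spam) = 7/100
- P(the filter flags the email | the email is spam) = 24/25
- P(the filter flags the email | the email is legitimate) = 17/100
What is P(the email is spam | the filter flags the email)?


Using Bayes' theorem:
P(A|B) = P(B|A)·P(A) / P(B)

P(the filter flags the email) = 24/25 × 7/100 + 17/100 × 93/100
= 42/625 + 1581/10000 = 2253/10000

P(the email is spam|the filter flags the email) = (42/625) / (2253/10000) = 224/751

P(the email is spam|the filter flags the email) = 224/751 ≈ 29.83%


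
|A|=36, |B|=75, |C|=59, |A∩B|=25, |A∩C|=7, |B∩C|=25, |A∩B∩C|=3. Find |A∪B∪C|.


|A∪B∪C| = 36+75+59-25-7-25+3 = 116

|A∪B∪C| = 116


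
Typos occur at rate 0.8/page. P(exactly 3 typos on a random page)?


Poisson(λ=0.8): P(X=3) = e^(-λ)×λ^k/k!
= e^(-0.8) × 0.8^3 / 3!
≈ 0.4493289641 × 0.512 / 6 ≈ 0.038343

P(X=3) ≈ 0.038343 ≈ 3.83%


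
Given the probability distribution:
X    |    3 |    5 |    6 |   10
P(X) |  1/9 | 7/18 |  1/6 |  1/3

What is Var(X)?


E[X] = 119/18
E[X²] = 901/18
Var(X) = E[X²] - (E[X])² = 901/18 - 14161/324 = 2057/324

Var(X) = 2057/324 ≈ 6.3488


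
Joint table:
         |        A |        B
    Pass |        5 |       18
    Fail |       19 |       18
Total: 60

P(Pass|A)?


P(Pass|A) = 5/(5+19) = 5/24

P = 5/24 ≈ 20.83%


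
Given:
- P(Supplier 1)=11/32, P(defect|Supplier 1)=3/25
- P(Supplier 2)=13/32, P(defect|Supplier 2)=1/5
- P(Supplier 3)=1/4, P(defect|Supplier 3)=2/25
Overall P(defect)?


P(B) = Σ P(B|Aᵢ)×P(Aᵢ)
  3/25×11/32 = 33/800
  1/5×13/32 = 13/160
  2/25×1/4 = 1/50
Sum = 57/400

P(defect) = 57/400 ≈ 14.25%


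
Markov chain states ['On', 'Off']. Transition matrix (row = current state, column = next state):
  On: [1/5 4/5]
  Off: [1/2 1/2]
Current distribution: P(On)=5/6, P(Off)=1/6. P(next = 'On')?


P(next=On) = Σᵢ P(now=i)×P(i→On)
= 5/6×1/5 + 1/6×1/2
= 1/6 + 1/12 = 1/4

P = 1/4 ≈ 0.2500


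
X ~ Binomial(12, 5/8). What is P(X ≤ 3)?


P(X ≤ 3) = Σ P(X=i) for i=0..3
P(X=0) = 531441/68719476736
P(X=1) = 2657205/17179869184
P(X=2) = 48715425/34359738368
P(X=3) = 135320625/17179869184
Sum = 649873611/68719476736

P(X ≤ 3) = 649873611/68719476736 ≈ 0.95%


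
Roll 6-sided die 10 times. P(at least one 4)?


P(no 4)^10 = (5/6)^10 = 9765625/60466176
P(≥1) = 1 - 9765625/60466176 = 50700551/60466176

P = 50700551/60466176 ≈ 83.85%


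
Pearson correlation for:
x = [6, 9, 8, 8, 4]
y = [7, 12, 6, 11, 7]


n=5, Σx=35, Σy=43, Σxy=314, Σx²=261, Σy²=399
r = (5×314 - 35×43)/√((5×261 - 35²)(5×399 - 43²))
= 65/√(80×146) = 65/√11680 ≈ 65/108.0740 ≈ 0.6014

r ≈ 0.6014


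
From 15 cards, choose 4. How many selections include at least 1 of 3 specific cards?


Complement: C(15,4) - C(12,4) = 1365 - 495 = 870

870


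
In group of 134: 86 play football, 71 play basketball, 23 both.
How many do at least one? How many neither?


|A∪B| = 86+71-23 = 134
Neither = 134-134 = 0

At least one: 134; Neither: 0


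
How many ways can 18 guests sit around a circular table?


Circular arrangements of 18 distinct objects: fix one position to break rotational symmetry.
(n-1)! = 17! = 355687428096000

355687428096000


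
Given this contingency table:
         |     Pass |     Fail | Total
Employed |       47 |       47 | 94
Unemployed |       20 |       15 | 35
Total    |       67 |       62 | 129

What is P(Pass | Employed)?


P(Pass | Employed) = 47/(47+47) = 47/94 = 1/2

P(Pass|Employed) = 1/2 ≈ 50.00%


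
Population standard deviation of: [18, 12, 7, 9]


Mean = 46/4 = 23/2
  (18-23/2)²=169/4
  (12-23/2)²=1/4
  (7-23/2)²=81/4
  (9-23/2)²=25/4
Σ(x-μ)² = 69
σ² = 69/4

σ = √(69/4) ≈ 4.1533


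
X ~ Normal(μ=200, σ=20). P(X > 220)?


z = (220-200)/20 = 1.0
P(X > 220) = 1 - P(Z ≤ 1.0) = 1 - 0.8413 = 0.1587

P(X > 220) ≈ 0.1587


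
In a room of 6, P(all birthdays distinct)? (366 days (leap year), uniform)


P(all different) = Π(366-i)/366 for i=0..5
= (366/366)×(365/366)×...×(361/366)
= 0.959646

P ≈ 0.9596 ≈ 95.96%


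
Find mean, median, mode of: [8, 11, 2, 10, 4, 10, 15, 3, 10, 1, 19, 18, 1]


Sorted: [1, 1, 2, 3, 4, 8, 10, 10, 10, 11, 15, 18, 19]
Mean = 112/13
Median = 10
Freq: {8: 1, 11: 1, 2: 1, 10: 3, 4: 1, 15: 1, 3: 1, 1: 2, 19: 1, 18: 1}
Mode: [10]

Mean=112/13, Median=10, Mode=10


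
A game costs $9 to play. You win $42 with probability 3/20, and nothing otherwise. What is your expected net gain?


E[gain] = (42-9)×3/20 + (-9)×17/20
= 99/20 - 153/20 = -27/10

Expected net gain = $-27/10 ≈ $-2.70


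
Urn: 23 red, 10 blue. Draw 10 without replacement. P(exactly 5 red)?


Hypergeometric: C(23,5)×C(10,5)/C(33,10)
= 33649×252/92561040 = 21413/233740

P(X=5) = 21413/233740 ≈ 9.16%


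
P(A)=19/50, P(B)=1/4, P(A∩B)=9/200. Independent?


P(A)×P(B) = 19/200
P(A∩B) = 9/200
Not equal → NOT independent

No, not independent


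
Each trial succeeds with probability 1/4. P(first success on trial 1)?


Geometric: P(X=1) = (1-p)^(k-1)×p = (3/4)^0×1/4 = 1/4

P(X=1) = 1/4 ≈ 25.00%


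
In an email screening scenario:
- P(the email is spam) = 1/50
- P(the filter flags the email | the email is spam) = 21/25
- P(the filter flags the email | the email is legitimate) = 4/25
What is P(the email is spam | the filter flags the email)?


Using Bayes' theorem:
P(A|B) = P(B|A)·P(A) / P(B)

P(the filter flags the email) = 21/25 × 1/50 + 4/25 × 49/50
= 21/1250 + 98/625 = 217/1250

P(the email is spam|the filter flags the email) = (21/1250) / (217/1250) = 3/31

P(the email is spam|the filter flags the email) = 3/31 ≈ 9.68%


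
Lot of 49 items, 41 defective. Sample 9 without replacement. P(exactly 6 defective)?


Hypergeometric: C(41,6)×C(8,3)/C(49,9)
= 4496388×56/2054455634 = 438672/3579191

P(X=6) = 438672/3579191 ≈ 12.26%


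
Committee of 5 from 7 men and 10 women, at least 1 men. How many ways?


Count by #men:
  1M,4W: C(7,1)×C(10,4)=1470
  2M,3W: C(7,2)×C(10,3)=2520
  3M,2W: C(7,3)×C(10,2)=1575
  4M,1W: C(7,4)×C(10,1)=350
  5M,0W: C(7,5)×C(10,0)=21
Total = 5936

5936


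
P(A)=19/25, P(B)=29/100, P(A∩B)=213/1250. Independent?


P(A)×P(B) = 551/2500
P(A∩B) = 213/1250
Not equal → NOT independent

No, not independent


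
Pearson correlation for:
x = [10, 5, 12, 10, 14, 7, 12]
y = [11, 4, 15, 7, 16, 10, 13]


n=7, Σx=70, Σy=76, Σxy=830, Σx²=758, Σy²=936
r = (7×830 - 70×76)/√((7×758 - 70²)(7×936 - 76²))
= 490/√(406×776) = 490/√315056 ≈ 490/561.2985 ≈ 0.8730

r ≈ 0.8730


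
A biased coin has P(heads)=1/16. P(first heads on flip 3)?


Geometric: P(X=3) = (1-p)^(k-1)×p = (15/16)^2×1/16 = 225/4096

P(X=3) = 225/4096 ≈ 5.49%


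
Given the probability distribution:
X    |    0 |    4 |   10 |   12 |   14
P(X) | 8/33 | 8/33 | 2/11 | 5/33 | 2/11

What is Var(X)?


E[X] = 236/33
E[X²] = 2624/33
Var(X) = E[X²] - (E[X])² = 2624/33 - 55696/1089 = 30896/1089

Var(X) = 30896/1089 ≈ 28.3710


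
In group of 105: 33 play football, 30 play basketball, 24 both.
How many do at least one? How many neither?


|A∪B| = 33+30-24 = 39
Neither = 105-39 = 66

At least one: 39; Neither: 66


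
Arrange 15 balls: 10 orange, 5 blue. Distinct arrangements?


15!/(10!×5!) = 3003

3003


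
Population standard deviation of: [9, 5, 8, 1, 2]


Mean = 25/5 = 5
  (9-5)²=16
  (5-5)²=0
  (8-5)²=9
  (1-5)²=16
  (2-5)²=9
Σ(x-μ)² = 50
σ² = 50/5 = 10

σ = √(10) ≈ 3.1623


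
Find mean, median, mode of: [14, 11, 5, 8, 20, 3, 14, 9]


Sorted: [3, 5, 8, 9, 11, 14, 14, 20]
Mean = 84/8 = 21/2
Median = 10
Freq: {14: 2, 11: 1, 5: 1, 8: 1, 20: 1, 3: 1, 9: 1}
Mode: [14]

Mean=21/2, Median=10, Mode=14


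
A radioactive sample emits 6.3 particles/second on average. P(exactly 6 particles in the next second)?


Poisson(λ=6.3): P(X=6) = e^(-λ)×λ^k/k!
= e^(-6.3) × 6.3^6 / 6!
≈ 0.001836304777 × 62523.502209 / 720 ≈ 0.159461

P(X=6) ≈ 0.159461 ≈ 15.95%


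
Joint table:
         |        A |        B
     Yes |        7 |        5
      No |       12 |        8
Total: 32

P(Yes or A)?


P(Yes∨A) = P(Yes) + P(A) - P(Yes∧A)
= (12 + 19 - 7)/32 = 24/32 = 3/4

P = 3/4 ≈ 75.00%


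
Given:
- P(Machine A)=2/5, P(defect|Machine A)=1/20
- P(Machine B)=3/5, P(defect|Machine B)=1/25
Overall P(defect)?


P(B) = Σ P(B|Aᵢ)×P(Aᵢ)
  1/20×2/5 = 1/50
  1/25×3/5 = 3/125
Sum = 11/250

P(defect) = 11/250 ≈ 4.40%


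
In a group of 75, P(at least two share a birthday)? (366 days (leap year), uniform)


P(all different) = Π(366-i)/366 for i=0..74
= 0.000287
P(match) = 1 - 0.000287 = 0.999713

P ≈ 0.9997 ≈ 99.97%


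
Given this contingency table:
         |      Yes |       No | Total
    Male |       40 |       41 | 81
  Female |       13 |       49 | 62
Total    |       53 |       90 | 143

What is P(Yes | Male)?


P(Yes | Male) = 40/(40+41) = 40/81

P(Yes|Male) = 40/81 ≈ 49.38%


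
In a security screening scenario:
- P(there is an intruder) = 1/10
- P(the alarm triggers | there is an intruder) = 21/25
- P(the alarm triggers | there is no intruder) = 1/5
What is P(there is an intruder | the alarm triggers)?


Using Bayes' theorem:
P(A|B) = P(B|A)·P(A) / P(B)

P(the alarm triggers) = 21/25 × 1/10 + 1/5 × 9/10
= 21/250 + 9/50 = 33/125

P(there is an intruder|the alarm triggers) = (21/250) / (33/125) = 7/22

P(there is an intruder|the alarm triggers) = 7/22 ≈ 31.82%


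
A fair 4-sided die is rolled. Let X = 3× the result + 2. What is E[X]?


E[die] = (1+4)/2 = 5/2
E[X] = 3×5/2 + 2 = 19/2

E[X] = 19/2


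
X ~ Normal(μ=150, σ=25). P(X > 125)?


z = (125-150)/25 = -1.0
P(X > 125) = 1 - P(Z ≤ -1.0) = 1 - 0.1587 = 0.8413

P(X > 125) ≈ 0.8413


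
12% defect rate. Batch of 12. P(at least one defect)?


P(all good) = (22/25)^12 = 12855002631049216/59604644775390625
P(≥1 defect) = 46749642144341409/59604644775390625

P = 46749642144341409/59604644775390625 ≈ 78.43%


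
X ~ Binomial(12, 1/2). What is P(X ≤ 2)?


P(X ≤ 2) = Σ P(X=i) for i=0..2
P(X=0) = 1/4096
P(X=1) = 3/1024
P(X=2) = 33/2048
Sum = 79/4096

P(X ≤ 2) = 79/4096 ≈ 1.93%


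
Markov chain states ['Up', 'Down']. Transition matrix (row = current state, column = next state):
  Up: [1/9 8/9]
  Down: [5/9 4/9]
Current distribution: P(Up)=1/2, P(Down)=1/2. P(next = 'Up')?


P(next=Up) = Σᵢ P(now=i)×P(i→Up)
= 1/2×1/9 + 1/2×5/9
= 1/18 + 5/18 = 1/3

P = 1/3 ≈ 0.3333


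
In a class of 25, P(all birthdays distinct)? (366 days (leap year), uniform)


P(all different) = Π(366-i)/366 for i=0..24
= (366/366)×(365/366)×...×(342/366)
= 0.432316

P ≈ 0.4323 ≈ 43.23%


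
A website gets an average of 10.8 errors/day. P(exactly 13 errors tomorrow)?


Poisson(λ=10.8): P(X=13) = e^(-λ)×λ^k/k!
= e^(-10.8) × 10.8^13 / 13!
≈ 2.039950341e-05 × 2.71962372616e+13 / 6227020800 ≈ 0.089094

P(X=13) ≈ 0.089094 ≈ 8.91%


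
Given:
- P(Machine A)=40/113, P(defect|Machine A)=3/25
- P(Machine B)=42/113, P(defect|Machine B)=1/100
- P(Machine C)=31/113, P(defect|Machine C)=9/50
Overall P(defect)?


P(B) = Σ P(B|Aᵢ)×P(Aᵢ)
  3/25×40/113 = 24/565
  1/100×42/113 = 21/5650
  9/50×31/113 = 279/5650
Sum = 54/565

P(defect) = 54/565 ≈ 9.56%


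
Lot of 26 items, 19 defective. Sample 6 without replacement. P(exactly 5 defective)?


Hypergeometric: C(19,5)×C(7,1)/C(26,6)
= 11628×7/230230 = 5814/16445

P(X=5) = 5814/16445 ≈ 35.35%


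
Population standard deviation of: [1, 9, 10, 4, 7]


Mean = 31/5
  (1-31/5)²=676/25
  (9-31/5)²=196/25
  (10-31/5)²=361/25
  (4-31/5)²=121/25
  (7-31/5)²=16/25
Σ(x-μ)² = 274/5
σ² = (274/5)/5 = 274/25

σ = √(274/25) ≈ 3.3106


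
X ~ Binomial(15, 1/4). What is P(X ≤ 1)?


P(X ≤ 1) = Σ P(X=i) for i=0..1
P(X=0) = 14348907/1073741824
P(X=1) = 71744535/1073741824
Sum = 43046721/536870912

P(X ≤ 1) = 43046721/536870912 ≈ 8.02%


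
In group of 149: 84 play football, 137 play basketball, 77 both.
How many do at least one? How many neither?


|A∪B| = 84+137-77 = 144
Neither = 149-144 = 5

At least one: 144; Neither: 5


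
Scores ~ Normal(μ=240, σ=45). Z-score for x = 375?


z = (x - μ)/σ = (375 - 240)/45 = 3.0

z = 3.0


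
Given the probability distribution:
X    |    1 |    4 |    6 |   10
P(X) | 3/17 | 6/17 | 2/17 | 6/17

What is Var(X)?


E[X] = 99/17
E[X²] = 771/17
Var(X) = E[X²] - (E[X])² = 771/17 - 9801/289 = 3306/289

Var(X) = 3306/289 ≈ 11.4394


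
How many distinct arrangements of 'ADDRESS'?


Letters: 7, freq: {'A': 1, 'D': 2, 'R': 1, 'E': 1, 'S': 2}
7!/(1!×2!×1!×1!×2!) = 5040/4 = 1260

1260


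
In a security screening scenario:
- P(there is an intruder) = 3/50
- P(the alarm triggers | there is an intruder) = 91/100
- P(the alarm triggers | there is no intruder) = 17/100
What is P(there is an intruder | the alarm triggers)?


Using Bayes' theorem:
P(A|B) = P(B|A)·P(A) / P(B)

P(the alarm triggers) = 91/100 × 3/50 + 17/100 × 47/50
= 273/5000 + 799/5000 = 134/625

P(there is an intruder|the alarm triggers) = (273/5000) / (134/625) = 273/1072

P(there is an intruder|the alarm triggers) = 273/1072 ≈ 25.47%


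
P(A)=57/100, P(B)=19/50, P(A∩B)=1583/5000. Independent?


P(A)×P(B) = 1083/5000
P(A∩B) = 1583/5000
Not equal → NOT independent

No, not independent


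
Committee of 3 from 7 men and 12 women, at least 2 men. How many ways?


Count by #men:
  2M,1W: C(7,2)×C(12,1)=252
  3M,0W: C(7,3)×C(12,0)=35
Total = 287

287


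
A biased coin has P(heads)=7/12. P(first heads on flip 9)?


Geometric: P(X=9) = (1-p)^(k-1)×p = (5/12)^8×7/12 = 2734375/5159780352

P(X=9) = 2734375/5159780352 ≈ 0.05%


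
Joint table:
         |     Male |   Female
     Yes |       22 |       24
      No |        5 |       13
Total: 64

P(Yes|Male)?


P(Yes|Male) = 22/(22+5) = 22/27

P = 22/27 ≈ 81.48%


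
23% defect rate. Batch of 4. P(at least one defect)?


P(all good) = (77/100)^4 = 35153041/100000000
P(≥1 defect) = 64846959/100000000

P = 64846959/100000000 ≈ 64.85%


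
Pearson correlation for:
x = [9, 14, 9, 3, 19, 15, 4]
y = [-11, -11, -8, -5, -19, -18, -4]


n=7, Σx=73, Σy=-76, Σxy=-987, Σx²=969, Σy²=1032
r = (7×(-987) - 73×(-76))/√((7×969 - 73²)(7×1032 - (-76)²))
= -1361/√(1454×1448) = -1361/√2105392 ≈ -1361/1450.9969 ≈ -0.9380

r ≈ -0.9380


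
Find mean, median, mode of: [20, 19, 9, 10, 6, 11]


Sorted: [6, 9, 10, 11, 19, 20]
Mean = 75/6 = 25/2
Median = 21/2
Freq: {20: 1, 19: 1, 9: 1, 10: 1, 6: 1, 11: 1}
Mode: No mode

Mean=25/2, Median=21/2, Mode=No mode


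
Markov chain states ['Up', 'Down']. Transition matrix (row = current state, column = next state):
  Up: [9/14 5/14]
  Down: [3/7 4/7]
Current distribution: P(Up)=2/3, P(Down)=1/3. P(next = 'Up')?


P(next=Up) = Σᵢ P(now=i)×P(i→Up)
= 2/3×9/14 + 1/3×3/7
= 3/7 + 1/7 = 4/7

P = 4/7 ≈ 0.5714


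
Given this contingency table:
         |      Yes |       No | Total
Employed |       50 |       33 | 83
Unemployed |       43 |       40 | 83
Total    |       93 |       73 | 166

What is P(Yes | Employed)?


P(Yes | Employed) = 50/(50+33) = 50/83

P(Yes|Employed) = 50/83 ≈ 60.24%


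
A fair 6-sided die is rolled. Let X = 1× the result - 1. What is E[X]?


E[die] = (1+6)/2 = 7/2
E[X] = 1×7/2 - 1 = 5/2

E[X] = 5/2


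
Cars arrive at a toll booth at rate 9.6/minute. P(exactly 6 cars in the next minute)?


Poisson(λ=9.6): P(X=6) = e^(-λ)×λ^k/k!
= e^(-9.6) × 9.6^6 / 6!
≈ 6.772873649e-05 × 782757.789696 / 720 ≈ 0.073632

P(X=6) ≈ 0.073632 ≈ 7.36%


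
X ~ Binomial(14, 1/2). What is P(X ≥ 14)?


P(X ≥ 14) = Σ P(X=i) for i=14..14
P(X=14) = 1/16384
Sum = 1/16384

P(X ≥ 14) = 1/16384 ≈ 0.01%


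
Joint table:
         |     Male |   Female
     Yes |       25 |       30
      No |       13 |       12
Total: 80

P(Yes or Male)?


P(Yes∨Male) = P(Yes) + P(Male) - P(Yes∧Male)
= (55 + 38 - 25)/80 = 68/80 = 17/20

P = 17/20 ≈ 85.00%


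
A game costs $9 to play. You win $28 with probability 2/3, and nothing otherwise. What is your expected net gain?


E[gain] = (28-9)×2/3 + (-9)×1/3
= 38/3 - 3 = 29/3

Expected net gain = $29/3 ≈ $9.67


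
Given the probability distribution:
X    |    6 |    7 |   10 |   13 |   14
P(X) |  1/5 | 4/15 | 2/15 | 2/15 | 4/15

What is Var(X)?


E[X] = 148/15
E[X²] = 542/5
Var(X) = E[X²] - (E[X])² = 542/5 - 21904/225 = 2486/225

Var(X) = 2486/225 ≈ 11.0489


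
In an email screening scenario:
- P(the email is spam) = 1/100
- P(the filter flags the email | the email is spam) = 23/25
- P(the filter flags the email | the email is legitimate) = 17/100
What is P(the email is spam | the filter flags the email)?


Using Bayes' theorem:
P(A|B) = P(B|A)·P(A) / P(B)

P(the filter flags the email) = 23/25 × 1/100 + 17/100 × 99/100
= 23/2500 + 1683/10000 = 71/400

P(the email is spam|the filter flags the email) = (23/2500) / (71/400) = 92/1775

P(the email is spam|the filter flags the email) = 92/1775 ≈ 5.18%


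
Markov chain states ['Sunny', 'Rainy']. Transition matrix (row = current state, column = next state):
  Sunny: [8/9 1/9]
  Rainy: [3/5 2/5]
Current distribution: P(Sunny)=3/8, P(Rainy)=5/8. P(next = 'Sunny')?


P(next=Sunny) = Σᵢ P(now=i)×P(i→Sunny)
= 3/8×8/9 + 5/8×3/5
= 1/3 + 3/8 = 17/24

P = 17/24 ≈ 0.7083


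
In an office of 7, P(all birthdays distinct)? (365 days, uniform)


P(all different) = Π(365-i)/365 for i=0..6
= (365/365)×(364/365)×...×(359/365)
= 0.943764

P ≈ 0.9438 ≈ 94.38%


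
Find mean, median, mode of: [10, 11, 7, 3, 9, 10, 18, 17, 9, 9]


Sorted: [3, 7, 9, 9, 9, 10, 10, 11, 17, 18]
Mean = 103/10
Median = 19/2
Freq: {10: 2, 11: 1, 7: 1, 3: 1, 9: 3, 18: 1, 17: 1}
Mode: [9]

Mean=103/10, Median=19/2, Mode=9


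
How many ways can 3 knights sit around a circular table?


Circular arrangements of 3 distinct objects: fix one position to break rotational symmetry.
(n-1)! = 2! = 2

2


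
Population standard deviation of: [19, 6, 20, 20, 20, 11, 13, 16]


Mean = 125/8
  (19-125/8)²=729/64
  (6-125/8)²=5929/64
  (20-125/8)²=1225/64
  (20-125/8)²=1225/64
  (20-125/8)²=1225/64
  (11-125/8)²=1369/64
  (13-125/8)²=441/64
  (16-125/8)²=9/64
Σ(x-μ)² = 1519/8
σ² = (1519/8)/8 = 1519/64

σ = √(1519/64) ≈ 4.8718


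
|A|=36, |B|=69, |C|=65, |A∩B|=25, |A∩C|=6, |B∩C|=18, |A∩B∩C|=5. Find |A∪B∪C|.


|A∪B∪C| = 36+69+65-25-6-18+5 = 126

|A∪B∪C| = 126


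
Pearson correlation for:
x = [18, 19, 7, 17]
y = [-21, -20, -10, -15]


n=4, Σx=61, Σy=-66, Σxy=-1083, Σx²=1023, Σy²=1166
r = (4×(-1083) - 61×(-66))/√((4×1023 - 61²)(4×1166 - (-66)²))
= -306/√(371×308) = -306/√114268 ≈ -306/338.0355 ≈ -0.9052

r ≈ -0.9052


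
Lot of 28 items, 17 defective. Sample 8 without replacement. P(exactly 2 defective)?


Hypergeometric: C(17,2)×C(11,6)/C(28,8)
= 136×462/3108105 = 272/13455

P(X=2) = 272/13455 ≈ 2.02%


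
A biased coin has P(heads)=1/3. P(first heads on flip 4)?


Geometric: P(X=4) = (1-p)^(k-1)×p = (2/3)^3×1/3 = 8/81

P(X=4) = 8/81 ≈ 9.88%


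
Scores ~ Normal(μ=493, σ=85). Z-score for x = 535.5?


z = (x - μ)/σ = (535.5 - 493)/85 = 0.5

z = 0.5


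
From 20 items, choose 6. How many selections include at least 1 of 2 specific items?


Complement: C(20,6) - C(18,6) = 38760 - 18564 = 20196

20196


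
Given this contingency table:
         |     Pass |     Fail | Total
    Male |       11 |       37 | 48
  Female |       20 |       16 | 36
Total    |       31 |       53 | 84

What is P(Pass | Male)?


P(Pass | Male) = 11/(11+37) = 11/48

P(Pass|Male) = 11/48 ≈ 22.92%


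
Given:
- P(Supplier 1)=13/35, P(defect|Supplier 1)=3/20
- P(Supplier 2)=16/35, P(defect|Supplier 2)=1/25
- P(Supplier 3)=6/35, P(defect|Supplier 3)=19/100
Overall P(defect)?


P(B) = Σ P(B|Aᵢ)×P(Aᵢ)
  3/20×13/35 = 39/700
  1/25×16/35 = 16/875
  19/100×6/35 = 57/1750
Sum = 373/3500

P(defect) = 373/3500 ≈ 10.66%


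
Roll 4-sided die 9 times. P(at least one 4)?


P(no 4)^9 = (3/4)^9 = 19683/262144
P(≥1) = 1 - 19683/262144 = 242461/262144

P = 242461/262144 ≈ 92.49%


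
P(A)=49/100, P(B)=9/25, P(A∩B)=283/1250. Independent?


P(A)×P(B) = 441/2500
P(A∩B) = 283/1250
Not equal → NOT independent

No, not independent


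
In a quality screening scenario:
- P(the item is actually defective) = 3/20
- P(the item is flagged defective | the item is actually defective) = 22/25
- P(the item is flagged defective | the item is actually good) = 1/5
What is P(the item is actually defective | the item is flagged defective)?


Using Bayes' theorem:
P(A|B) = P(B|A)·P(A) / P(B)

P(the item is flagged defective) = 22/25 × 3/20 + 1/5 × 17/20
= 33/250 + 17/100 = 151/500

P(the item is actually defective|the item is flagged defective) = (33/250) / (151/500) = 66/151

P(the item is actually defective|the item is flagged defective) = 66/151 ≈ 43.71%


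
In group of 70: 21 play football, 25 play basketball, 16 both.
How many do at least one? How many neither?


|A∪B| = 21+25-16 = 30
Neither = 70-30 = 40

At least one: 30; Neither: 40


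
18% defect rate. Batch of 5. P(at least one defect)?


P(all good) = (41/50)^5 = 115856201/312500000
P(≥1 defect) = 196643799/312500000

P = 196643799/312500000 ≈ 62.93%


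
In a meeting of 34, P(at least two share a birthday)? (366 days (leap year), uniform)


P(all different) = Π(366-i)/366 for i=0..33
= 0.205601
P(match) = 1 - 0.205601 = 0.794399

P ≈ 0.7944 ≈ 79.44%


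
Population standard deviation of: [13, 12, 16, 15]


Mean = 56/4 = 14
  (13-14)²=1
  (12-14)²=4
  (16-14)²=4
  (15-14)²=1
Σ(x-μ)² = 10
σ² = 10/4 = 5/2

σ = √(5/2) ≈ 1.5811


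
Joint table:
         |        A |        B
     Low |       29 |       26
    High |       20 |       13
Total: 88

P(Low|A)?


P(Low|A) = 29/(29+20) = 29/49

P = 29/49 ≈ 59.18%


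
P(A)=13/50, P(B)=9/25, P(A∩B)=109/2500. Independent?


P(A)×P(B) = 117/1250
P(A∩B) = 109/2500
Not equal → NOT independent

No, not independent


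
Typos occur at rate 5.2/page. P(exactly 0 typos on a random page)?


Poisson(λ=5.2): P(X=0) = e^(-λ)×λ^k/k!
= e^(-5.2) × 5.2^0 / 0!
≈ 0.005516564421 × 1 / 1 ≈ 0.005517

P(X=0) ≈ 0.005517 ≈ 0.55%


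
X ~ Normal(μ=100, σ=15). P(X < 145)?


z = (145-100)/15 = 3.0
P(Z < 3.0) = 0.9987

P(X < 145) ≈ 0.9987


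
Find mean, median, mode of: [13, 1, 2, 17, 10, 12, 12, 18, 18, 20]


Sorted: [1, 2, 10, 12, 12, 13, 17, 18, 18, 20]
Mean = 123/10
Median = 25/2
Freq: {13: 1, 1: 1, 2: 1, 17: 1, 10: 1, 12: 2, 18: 2, 20: 1}
Mode: [12, 18]

Mean=123/10, Median=25/2, Mode=[12, 18]


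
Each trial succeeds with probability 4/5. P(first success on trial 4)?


Geometric: P(X=4) = (1-p)^(k-1)×p = (1/5)^3×4/5 = 4/625

P(X=4) = 4/625 ≈ 0.64%
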